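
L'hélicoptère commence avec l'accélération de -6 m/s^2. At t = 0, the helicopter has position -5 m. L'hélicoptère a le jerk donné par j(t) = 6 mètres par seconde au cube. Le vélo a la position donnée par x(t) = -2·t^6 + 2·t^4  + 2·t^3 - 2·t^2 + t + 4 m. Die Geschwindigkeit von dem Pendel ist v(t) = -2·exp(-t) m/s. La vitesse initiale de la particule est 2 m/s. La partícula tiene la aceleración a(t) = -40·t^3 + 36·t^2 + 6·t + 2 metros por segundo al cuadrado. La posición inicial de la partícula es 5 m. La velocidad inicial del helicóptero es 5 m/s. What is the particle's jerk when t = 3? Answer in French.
Nous devons dériver notre équation de l'accélération a(t) = -40·t^3 + 36·t^2 + 6·t + 2 1 fois. En prenant d/dt de a(t), nous trouvons j(t) = -120·t^2 + 72·t + 6. De l'équation du jerk j(t) = -120·t^2 + 72·t + 6, nous substituons t = 3 pour obtenir j = -858.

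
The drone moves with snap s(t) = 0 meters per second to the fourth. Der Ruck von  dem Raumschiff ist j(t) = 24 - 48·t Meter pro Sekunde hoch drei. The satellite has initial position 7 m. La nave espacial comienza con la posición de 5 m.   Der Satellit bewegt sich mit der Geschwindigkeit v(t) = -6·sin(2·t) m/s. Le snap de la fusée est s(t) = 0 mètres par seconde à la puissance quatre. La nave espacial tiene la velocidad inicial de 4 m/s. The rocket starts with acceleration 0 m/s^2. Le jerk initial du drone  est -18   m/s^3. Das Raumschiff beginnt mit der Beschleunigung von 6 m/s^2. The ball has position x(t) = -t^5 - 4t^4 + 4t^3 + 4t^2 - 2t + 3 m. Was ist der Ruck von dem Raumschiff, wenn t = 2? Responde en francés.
Nous avons le jerk j(t) = 24 - 48·t. En substituant t = 2: j(2) = -72.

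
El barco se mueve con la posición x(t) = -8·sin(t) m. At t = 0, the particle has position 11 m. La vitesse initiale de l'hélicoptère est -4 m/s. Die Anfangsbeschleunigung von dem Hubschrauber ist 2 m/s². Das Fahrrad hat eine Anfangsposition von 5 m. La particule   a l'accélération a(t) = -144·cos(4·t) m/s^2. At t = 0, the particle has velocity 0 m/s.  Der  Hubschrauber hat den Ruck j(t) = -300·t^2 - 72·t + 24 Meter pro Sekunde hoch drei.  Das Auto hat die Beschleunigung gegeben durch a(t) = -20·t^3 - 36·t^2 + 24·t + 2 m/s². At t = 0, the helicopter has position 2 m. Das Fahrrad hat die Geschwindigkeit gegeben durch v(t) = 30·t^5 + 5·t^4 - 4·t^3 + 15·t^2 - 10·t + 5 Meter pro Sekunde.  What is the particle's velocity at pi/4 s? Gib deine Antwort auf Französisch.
Nous devons intégrer notre équation de l'accélération a(t) = -144·cos(4·t) 1 fois. En prenant ∫a(t)dt et en appliquant v(0) = 0, nous trouvons v(t) = -36·sin(4·t). De l'équation de la vitesse v(t) = -36·sin(4·t), nous substituons t = pi/4 pour obtenir v = 0.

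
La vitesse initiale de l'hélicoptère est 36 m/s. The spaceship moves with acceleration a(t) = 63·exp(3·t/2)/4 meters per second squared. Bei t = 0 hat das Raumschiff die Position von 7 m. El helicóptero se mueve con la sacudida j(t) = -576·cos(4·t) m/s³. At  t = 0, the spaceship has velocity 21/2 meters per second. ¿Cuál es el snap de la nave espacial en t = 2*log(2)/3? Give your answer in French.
En partant de l'accélération a(t) = 63·exp(3·t/2)/4, nous prenons 2 dérivées. En prenant d/dt de a(t), nous trouvons j(t) = 189·exp(3·t/2)/8. La dérivée du jerk donne le snap: s(t) = 567·exp(3·t/2)/16. De l'équation du snap s(t) = 567·exp(3·t/2)/16, nous substituons t = 2*log(2)/3 pour obtenir s = 567/8.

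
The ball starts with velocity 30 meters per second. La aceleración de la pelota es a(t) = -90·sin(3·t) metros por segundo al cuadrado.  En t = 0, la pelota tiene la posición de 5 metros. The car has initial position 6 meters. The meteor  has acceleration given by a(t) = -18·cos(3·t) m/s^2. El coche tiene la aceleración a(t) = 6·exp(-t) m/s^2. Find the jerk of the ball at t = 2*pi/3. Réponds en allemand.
Wir müssen unsere Gleichung für die Beschleunigung a(t) = -90·sin(3·t) 1-mal ableiten. Mit d/dt von a(t) finden wir j(t) = -270·cos(3·t). Aus der Gleichung für den Ruck j(t) = -270·cos(3·t), setzen wir t = 2*pi/3 ein und erhalten j = -270.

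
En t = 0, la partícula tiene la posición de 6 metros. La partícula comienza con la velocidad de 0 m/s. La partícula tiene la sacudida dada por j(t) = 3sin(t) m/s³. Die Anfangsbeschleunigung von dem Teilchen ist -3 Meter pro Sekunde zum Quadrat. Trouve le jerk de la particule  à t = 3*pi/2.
De l'équation du jerk j(t) = 3·sin(t), nous substituons t = 3*pi/2 pour obtenir j = -3.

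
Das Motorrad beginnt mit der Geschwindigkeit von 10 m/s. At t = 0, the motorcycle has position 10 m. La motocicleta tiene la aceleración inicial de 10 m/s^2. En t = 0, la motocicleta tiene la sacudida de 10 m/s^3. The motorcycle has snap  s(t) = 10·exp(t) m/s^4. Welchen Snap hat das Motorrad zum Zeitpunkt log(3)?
Wir haben den Snap s(t) = 10·exp(t). Durch Einsetzen von t = log(3): s(log(3)) = 30.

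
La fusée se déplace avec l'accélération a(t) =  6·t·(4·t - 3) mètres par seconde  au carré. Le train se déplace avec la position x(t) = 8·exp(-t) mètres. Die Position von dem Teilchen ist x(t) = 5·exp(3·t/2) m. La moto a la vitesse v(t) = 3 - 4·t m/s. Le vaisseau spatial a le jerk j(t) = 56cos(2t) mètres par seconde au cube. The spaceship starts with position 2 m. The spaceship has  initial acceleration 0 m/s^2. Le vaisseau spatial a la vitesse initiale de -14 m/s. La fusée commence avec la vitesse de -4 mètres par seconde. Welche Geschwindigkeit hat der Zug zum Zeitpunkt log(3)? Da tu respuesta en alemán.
Um dies zu lösen, müssen wir 1 Ableitung unserer Gleichung für die Position x(t) = 8·exp(-t) nehmen. Durch Ableiten von der Position erhalten wir die Geschwindigkeit: v(t) = -8·exp(-t). Mit v(t) = -8·exp(-t) und Einsetzen von t = log(3), finden wir v = -8/3.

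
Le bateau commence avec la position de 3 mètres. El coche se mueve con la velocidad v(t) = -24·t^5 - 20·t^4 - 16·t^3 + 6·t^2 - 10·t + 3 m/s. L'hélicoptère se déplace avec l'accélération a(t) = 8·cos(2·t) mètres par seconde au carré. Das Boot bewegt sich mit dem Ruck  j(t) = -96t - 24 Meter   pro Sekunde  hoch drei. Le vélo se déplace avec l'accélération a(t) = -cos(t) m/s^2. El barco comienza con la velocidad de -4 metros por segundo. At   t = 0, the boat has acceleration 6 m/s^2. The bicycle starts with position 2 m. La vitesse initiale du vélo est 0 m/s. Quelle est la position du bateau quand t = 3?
Pour résoudre ceci, nous devons prendre 3 primitives de notre équation du jerk j(t) = -96·t - 24. L'intégrale du jerk, avec a(0) = 6, donne l'accélération: a(t) = -48·t^2 - 24·t + 6. L'intégrale de l'accélération est la vitesse. En utilisant v(0) = -4, nous obtenons v(t) = -16·t^3 - 12·t^2 + 6·t - 4. En prenant ∫v(t)dt et en appliquant x(0) = 3, nous trouvons x(t) = -4·t^4 - 4·t^3 + 3·t^2 - 4·t + 3. De l'équation de la position x(t) = -4·t^4 - 4·t^3 + 3·t^2 - 4·t + 3, nous substituons t = 3 pour obtenir x = -414.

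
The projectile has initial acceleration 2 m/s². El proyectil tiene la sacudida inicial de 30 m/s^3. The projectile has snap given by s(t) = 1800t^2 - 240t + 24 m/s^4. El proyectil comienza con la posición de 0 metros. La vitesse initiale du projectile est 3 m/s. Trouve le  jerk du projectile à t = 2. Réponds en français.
Nous devons intégrer notre équation du snap s(t) = 1800·t^2 - 240·t + 24 1 fois. En prenant ∫s(t)dt et en appliquant j(0) = 30, nous trouvons j(t) = 600·t^3 - 120·t^2 + 24·t + 30. En utilisant j(t) = 600·t^3 - 120·t^2 + 24·t + 30 et en substituant t = 2, nous trouvons j = 4398.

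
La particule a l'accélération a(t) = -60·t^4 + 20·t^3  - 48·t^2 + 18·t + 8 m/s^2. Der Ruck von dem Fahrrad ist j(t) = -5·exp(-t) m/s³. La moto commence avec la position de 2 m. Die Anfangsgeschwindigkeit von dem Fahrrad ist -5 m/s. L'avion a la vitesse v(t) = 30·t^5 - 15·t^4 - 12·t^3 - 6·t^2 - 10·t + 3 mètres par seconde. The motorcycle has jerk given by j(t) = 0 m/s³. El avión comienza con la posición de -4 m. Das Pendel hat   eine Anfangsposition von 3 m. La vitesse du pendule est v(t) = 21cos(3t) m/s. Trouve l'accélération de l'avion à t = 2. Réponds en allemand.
Um dies zu lösen, müssen wir 1 Ableitung unserer Gleichung für die Geschwindigkeit v(t) = 30·t^5 - 15·t^4 - 12·t^3 - 6·t^2 - 10·t + 3 nehmen. Durch Ableiten von der Geschwindigkeit erhalten wir die Beschleunigung: a(t) = 150·t^4 - 60·t^3 - 36·t^2 - 12·t - 10. Mit a(t) = 150·t^4 - 60·t^3 - 36·t^2 - 12·t - 10 und Einsetzen von t = 2, finden wir a = 1742.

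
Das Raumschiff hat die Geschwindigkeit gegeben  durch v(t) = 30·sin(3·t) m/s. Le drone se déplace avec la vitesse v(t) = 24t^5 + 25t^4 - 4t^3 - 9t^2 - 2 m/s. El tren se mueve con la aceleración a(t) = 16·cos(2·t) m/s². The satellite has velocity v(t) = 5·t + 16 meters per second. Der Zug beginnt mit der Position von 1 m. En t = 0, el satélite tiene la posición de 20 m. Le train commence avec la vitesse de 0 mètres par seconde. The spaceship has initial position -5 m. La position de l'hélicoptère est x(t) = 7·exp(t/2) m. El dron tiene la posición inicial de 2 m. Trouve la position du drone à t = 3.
En partant de la vitesse v(t) = 24·t^5 + 25·t^4 - 4·t^3 - 9·t^2 - 2, nous prenons 1 intégrale. En prenant ∫v(t)dt et en appliquant x(0) = 2, nous trouvons x(t) = 4·t^6 + 5·t^5 - t^4 - 3·t^3 - 2·t + 2. Nous avons la position x(t) = 4·t^6 + 5·t^5 - t^4 - 3·t^3 - 2·t + 2. En substituant t = 3: x(3) = 3965.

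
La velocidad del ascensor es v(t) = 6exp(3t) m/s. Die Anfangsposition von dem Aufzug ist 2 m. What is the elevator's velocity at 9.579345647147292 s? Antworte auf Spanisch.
Tenemos la velocidad v(t) = 6·exp(3·t). Sustituyendo t = 9.579345647147292: v(9.579345647147292) = 18151901022203.1.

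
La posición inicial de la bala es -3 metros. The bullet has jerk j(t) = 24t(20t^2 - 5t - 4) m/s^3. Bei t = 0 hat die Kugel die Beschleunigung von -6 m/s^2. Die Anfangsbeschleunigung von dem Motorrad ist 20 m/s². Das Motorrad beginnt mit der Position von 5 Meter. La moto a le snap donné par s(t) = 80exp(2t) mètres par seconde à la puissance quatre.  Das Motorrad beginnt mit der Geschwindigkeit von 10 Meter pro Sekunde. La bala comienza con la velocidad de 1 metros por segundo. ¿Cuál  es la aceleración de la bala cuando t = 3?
Debemos encontrar la antiderivada de nuestra ecuación de la sacudida j(t) = 24·t·(20·t^2 - 5·t - 4) 1 vez. Tomando ∫j(t)dt y aplicando a(0) = -6, encontramos a(t) = 120·t^4 - 40·t^3 - 48·t^2 - 6. Usando a(t) = 120·t^4 - 40·t^3 - 48·t^2 - 6 y sustituyendo t = 3, encontramos a = 8202.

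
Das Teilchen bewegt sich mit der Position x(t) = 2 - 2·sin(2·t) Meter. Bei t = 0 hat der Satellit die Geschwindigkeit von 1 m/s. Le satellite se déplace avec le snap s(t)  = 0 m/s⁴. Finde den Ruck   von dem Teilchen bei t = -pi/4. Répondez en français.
Nous devons dériver notre équation de la position x(t) = 2 - 2·sin(2·t) 3 fois. La dérivée de la position donne la vitesse: v(t) = -4·cos(2·t). En dérivant la vitesse, nous obtenons l'accélération: a(t) = 8·sin(2·t). La dérivée de l'accélération donne le jerk: j(t) = 16·cos(2·t). Nous avons le jerk j(t) = 16·cos(2·t). En substituant t = -pi/4: j(-pi/4) = 0.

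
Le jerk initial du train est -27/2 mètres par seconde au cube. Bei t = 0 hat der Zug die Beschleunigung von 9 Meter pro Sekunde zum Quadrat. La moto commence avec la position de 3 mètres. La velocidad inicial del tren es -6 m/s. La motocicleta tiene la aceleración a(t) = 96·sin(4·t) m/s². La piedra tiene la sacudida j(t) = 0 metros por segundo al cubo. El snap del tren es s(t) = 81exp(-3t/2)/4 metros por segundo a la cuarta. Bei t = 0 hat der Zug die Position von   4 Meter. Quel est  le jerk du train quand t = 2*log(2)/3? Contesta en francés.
En partant du snap s(t) = 81·exp(-3·t/2)/4, nous prenons 1 primitive. En intégrant le snap et en utilisant la condition initiale j(0) = -27/2, nous obtenons j(t) = -27·exp(-3·t/2)/2. En utilisant j(t) = -27·exp(-3·t/2)/2 et en substituant t = 2*log(2)/3, nous trouvons j = -27/4.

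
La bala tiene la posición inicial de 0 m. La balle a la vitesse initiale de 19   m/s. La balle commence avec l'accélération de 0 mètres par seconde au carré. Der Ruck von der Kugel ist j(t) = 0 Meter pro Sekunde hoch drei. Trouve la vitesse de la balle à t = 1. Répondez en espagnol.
Partiendo de la sacudida j(t) = 0, tomamos 2 antiderivadas. Integrando la sacudida y usando la condición inicial a(0) = 0, obtenemos a(t) = 0. Tomando ∫a(t)dt y aplicando v(0) = 19, encontramos v(t) = 19. Usando v(t) = 19 y sustituyendo t = 1, encontramos v = 19.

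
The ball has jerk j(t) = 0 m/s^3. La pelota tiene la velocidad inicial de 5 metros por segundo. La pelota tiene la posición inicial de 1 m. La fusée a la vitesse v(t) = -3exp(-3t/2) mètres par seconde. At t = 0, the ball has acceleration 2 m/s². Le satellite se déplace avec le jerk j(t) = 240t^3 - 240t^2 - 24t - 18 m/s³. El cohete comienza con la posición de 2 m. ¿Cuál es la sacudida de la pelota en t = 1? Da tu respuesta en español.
Usando j(t) = 0 y sustituyendo t = 1, encontramos j = 0.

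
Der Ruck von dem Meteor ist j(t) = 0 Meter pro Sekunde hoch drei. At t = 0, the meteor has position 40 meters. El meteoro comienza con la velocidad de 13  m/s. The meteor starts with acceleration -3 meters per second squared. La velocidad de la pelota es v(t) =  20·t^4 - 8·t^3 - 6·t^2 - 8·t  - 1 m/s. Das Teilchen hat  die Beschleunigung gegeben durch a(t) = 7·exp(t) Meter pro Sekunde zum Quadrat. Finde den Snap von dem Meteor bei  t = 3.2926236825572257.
Wir müssen unsere Gleichung für den Ruck j(t) = 0 1-mal ableiten. Mit d/dt von j(t) finden wir s(t) = 0. Aus der Gleichung für den Snap s(t) = 0, setzen wir t = 3.2926236825572257 ein und erhalten s = 0.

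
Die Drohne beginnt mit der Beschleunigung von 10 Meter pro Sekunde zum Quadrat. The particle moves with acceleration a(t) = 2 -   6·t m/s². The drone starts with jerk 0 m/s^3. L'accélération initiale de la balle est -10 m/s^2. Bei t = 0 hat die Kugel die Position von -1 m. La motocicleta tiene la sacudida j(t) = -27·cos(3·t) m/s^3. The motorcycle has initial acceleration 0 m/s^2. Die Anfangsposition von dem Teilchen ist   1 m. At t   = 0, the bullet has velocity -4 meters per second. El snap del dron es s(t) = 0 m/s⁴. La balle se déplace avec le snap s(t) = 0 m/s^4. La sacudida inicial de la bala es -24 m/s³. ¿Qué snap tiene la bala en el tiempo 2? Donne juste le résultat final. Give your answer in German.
Die Antwort ist 0.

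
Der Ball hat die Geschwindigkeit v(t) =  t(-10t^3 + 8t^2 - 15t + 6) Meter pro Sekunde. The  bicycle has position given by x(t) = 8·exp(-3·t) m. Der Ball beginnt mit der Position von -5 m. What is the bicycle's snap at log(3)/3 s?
Starting from position x(t) = 8·exp(-3·t), we take 4 derivatives. Differentiating position, we get velocity: v(t) = -24·exp(-3·t). The derivative of velocity gives acceleration: a(t) = 72·exp(-3·t). Differentiating acceleration, we get jerk: j(t) = -216·exp(-3·t). Taking d/dt of j(t), we find s(t) = 648·exp(-3·t). Using s(t) = 648·exp(-3·t) and substituting t = log(3)/3, we find s = 216.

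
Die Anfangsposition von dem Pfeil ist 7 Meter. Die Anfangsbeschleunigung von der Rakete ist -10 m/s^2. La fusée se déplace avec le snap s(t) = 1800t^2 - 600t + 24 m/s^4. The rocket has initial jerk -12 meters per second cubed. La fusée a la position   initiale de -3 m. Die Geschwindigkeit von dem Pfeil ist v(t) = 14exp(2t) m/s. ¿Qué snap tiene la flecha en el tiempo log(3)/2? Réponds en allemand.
Ausgehend von der Geschwindigkeit v(t) = 14·exp(2·t), nehmen wir 3 Ableitungen. Durch Ableiten von der Geschwindigkeit erhalten wir die Beschleunigung: a(t) = 28·exp(2·t). Durch Ableiten von der Beschleunigung erhalten wir den Ruck: j(t) = 56·exp(2·t). Durch Ableiten von dem Ruck erhalten wir den Snap: s(t) = 112·exp(2·t). Wir haben den Snap s(t) = 112·exp(2·t). Durch Einsetzen von t = log(3)/2: s(log(3)/2) = 336.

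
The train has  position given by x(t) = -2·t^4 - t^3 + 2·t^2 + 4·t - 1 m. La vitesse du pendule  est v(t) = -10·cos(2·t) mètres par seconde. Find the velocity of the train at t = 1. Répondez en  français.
Nous devons dériver notre équation de la position x(t) = -2·t^4 - t^3 + 2·t^2 + 4·t - 1 1 fois. En prenant d/dt de x(t), nous trouvons v(t) = -8·t^3 - 3·t^2 + 4·t + 4. De l'équation de la vitesse v(t) = -8·t^3 - 3·t^2 + 4·t + 4, nous substituons t = 1 pour obtenir v = -3.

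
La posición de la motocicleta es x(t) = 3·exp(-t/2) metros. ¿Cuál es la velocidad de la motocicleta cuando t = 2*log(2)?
Debemos derivar nuestra ecuación de la posición x(t) = 3·exp(-t/2) 1 vez. La derivada de la posición da la velocidad: v(t) = -3·exp(-t/2)/2. Usando v(t) = -3·exp(-t/2)/2 y sustituyendo t = 2*log(2), encontramos v = -3/4.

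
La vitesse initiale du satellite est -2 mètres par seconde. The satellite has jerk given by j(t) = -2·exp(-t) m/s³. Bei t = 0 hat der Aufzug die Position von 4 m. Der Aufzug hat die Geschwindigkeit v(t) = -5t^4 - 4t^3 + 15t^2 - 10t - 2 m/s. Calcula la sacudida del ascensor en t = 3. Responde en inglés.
We must differentiate our velocity equation v(t) = -5·t^4 - 4·t^3 + 15·t^2 - 10·t - 2 2 times. The derivative of velocity gives acceleration: a(t) = -20·t^3 - 12·t^2 + 30·t - 10. The derivative of acceleration gives jerk: j(t) = -60·t^2 - 24·t + 30. Using j(t) = -60·t^2 - 24·t + 30 and substituting t = 3, we find j = -582.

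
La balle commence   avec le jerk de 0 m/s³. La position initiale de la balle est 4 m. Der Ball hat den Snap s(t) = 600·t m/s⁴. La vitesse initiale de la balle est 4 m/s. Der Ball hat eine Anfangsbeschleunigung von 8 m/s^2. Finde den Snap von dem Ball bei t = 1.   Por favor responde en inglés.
Using s(t) = 600·t and substituting t = 1, we find s = 600.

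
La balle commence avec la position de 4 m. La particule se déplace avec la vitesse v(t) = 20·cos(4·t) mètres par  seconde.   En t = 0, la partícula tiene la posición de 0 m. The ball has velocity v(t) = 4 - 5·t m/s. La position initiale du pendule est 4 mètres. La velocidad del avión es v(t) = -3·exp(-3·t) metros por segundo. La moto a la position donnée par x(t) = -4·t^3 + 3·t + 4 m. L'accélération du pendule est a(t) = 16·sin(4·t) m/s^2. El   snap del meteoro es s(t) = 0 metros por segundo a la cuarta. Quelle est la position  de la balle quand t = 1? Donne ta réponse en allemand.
Um dies zu lösen, müssen wir 1 Integral unserer Gleichung für die Geschwindigkeit v(t) = 4 - 5·t finden. Mit ∫v(t)dt und Anwendung von x(0) = 4, finden wir x(t) = -5·t^2/2 + 4·t + 4. Wir haben die Position x(t) = -5·t^2/2 + 4·t + 4. Durch Einsetzen von t = 1: x(1) = 11/2.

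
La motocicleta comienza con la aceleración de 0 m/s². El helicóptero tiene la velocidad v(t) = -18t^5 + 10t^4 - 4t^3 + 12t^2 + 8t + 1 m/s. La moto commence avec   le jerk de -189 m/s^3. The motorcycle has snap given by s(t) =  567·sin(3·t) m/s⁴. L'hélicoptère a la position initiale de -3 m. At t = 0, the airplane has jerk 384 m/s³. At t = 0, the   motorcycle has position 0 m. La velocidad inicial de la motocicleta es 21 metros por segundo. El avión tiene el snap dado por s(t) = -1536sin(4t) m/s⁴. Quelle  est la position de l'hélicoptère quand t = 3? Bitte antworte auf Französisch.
En partant de la vitesse v(t) = -18·t^5 + 10·t^4 - 4·t^3 + 12·t^2 + 8·t + 1, nous prenons 1 intégrale. La primitive de la vitesse, avec x(0) = -3, donne la position: x(t) = -3·t^6 + 2·t^5 - t^4 + 4·t^3 + 4·t^2 + t - 3. Nous avons la position x(t) = -3·t^6 + 2·t^5 - t^4 + 4·t^3 + 4·t^2 + t - 3. En substituant t = 3: x(3) = -1638.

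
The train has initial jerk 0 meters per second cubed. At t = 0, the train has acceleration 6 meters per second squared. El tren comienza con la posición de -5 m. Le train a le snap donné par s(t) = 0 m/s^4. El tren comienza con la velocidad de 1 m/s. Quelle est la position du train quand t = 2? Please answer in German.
Wir müssen unsere Gleichung für den Snap s(t) = 0 4-mal integrieren. Die Stammfunktion von dem Snap, mit j(0) = 0, ergibt den Ruck: j(t) = 0. Durch Integration von dem Ruck und Verwendung der Anfangsbedingung a(0) = 6, erhalten wir a(t) = 6. Durch Integration von der Beschleunigung und Verwendung der Anfangsbedingung v(0) = 1, erhalten wir v(t) = 6·t + 1. Durch Integration von der Geschwindigkeit und Verwendung der Anfangsbedingung x(0) = -5, erhalten wir x(t) = 3·t^2 + t - 5. Mit x(t) = 3·t^2 + t - 5 und Einsetzen von t = 2, finden wir x = 9.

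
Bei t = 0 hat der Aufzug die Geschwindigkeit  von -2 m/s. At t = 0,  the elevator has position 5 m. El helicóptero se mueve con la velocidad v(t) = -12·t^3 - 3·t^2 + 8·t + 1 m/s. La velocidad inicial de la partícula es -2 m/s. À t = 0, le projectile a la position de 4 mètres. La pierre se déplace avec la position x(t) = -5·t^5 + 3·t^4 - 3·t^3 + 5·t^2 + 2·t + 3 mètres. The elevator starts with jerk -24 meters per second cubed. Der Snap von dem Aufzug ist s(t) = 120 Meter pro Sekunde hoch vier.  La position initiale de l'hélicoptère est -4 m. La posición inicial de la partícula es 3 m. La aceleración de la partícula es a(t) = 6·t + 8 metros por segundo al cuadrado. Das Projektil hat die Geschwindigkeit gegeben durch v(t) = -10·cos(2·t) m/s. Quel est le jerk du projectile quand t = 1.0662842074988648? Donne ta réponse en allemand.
Um dies zu lösen, müssen wir 2 Ableitungen unserer Gleichung für die Geschwindigkeit v(t) = -10·cos(2·t) nehmen. Die Ableitung von der Geschwindigkeit ergibt die Beschleunigung: a(t) = 20·sin(2·t). Durch Ableiten von der Beschleunigung erhalten wir den Ruck: j(t) = 40·cos(2·t). Wir haben den Ruck j(t) = 40·cos(2·t). Durch Einsetzen von t = 1.0662842074988648: j(1.0662842074988648) = -21.3074709552480.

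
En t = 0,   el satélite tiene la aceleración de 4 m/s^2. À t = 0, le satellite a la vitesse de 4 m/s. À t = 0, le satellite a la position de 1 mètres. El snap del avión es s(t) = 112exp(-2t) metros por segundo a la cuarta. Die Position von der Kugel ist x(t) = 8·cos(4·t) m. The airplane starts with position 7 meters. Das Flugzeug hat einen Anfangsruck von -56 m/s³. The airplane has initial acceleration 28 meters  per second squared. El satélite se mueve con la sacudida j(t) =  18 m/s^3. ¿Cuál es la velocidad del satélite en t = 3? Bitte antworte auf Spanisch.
Para resolver esto, necesitamos tomar 2 integrales de nuestra ecuación de la sacudida j(t) = 18. La integral de la sacudida es la aceleración. Usando a(0) = 4, obtenemos a(t) = 18·t + 4. Integrando la aceleración y usando la condición inicial v(0) = 4, obtenemos v(t) = 9·t^2 + 4·t + 4. Tenemos la velocidad v(t) = 9·t^2 + 4·t + 4. Sustituyendo t = 3: v(3) = 97.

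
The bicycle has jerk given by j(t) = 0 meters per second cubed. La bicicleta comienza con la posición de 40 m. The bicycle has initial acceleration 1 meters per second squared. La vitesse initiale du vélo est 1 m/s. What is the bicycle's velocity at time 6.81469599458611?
Starting from jerk j(t) = 0, we take 2 integrals. The integral of jerk is acceleration. Using a(0) = 1, we get a(t) = 1. The antiderivative of acceleration, with v(0) = 1, gives velocity: v(t) = t + 1. Using v(t) = t + 1 and substituting t = 6.81469599458611, we find v = 7.81469599458611.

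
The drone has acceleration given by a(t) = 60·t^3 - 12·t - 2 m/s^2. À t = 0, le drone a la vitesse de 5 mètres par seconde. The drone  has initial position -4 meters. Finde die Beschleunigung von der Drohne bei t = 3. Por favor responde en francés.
Nous avons l'accélération a(t) = 60·t^3 - 12·t - 2. En substituant t = 3: a(3) = 1582.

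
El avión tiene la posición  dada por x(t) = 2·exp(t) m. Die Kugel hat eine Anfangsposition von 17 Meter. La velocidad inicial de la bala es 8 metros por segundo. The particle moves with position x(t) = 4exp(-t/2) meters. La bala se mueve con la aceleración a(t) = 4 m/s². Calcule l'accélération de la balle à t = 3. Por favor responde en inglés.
We have acceleration a(t) = 4. Substituting t = 3: a(3) = 4.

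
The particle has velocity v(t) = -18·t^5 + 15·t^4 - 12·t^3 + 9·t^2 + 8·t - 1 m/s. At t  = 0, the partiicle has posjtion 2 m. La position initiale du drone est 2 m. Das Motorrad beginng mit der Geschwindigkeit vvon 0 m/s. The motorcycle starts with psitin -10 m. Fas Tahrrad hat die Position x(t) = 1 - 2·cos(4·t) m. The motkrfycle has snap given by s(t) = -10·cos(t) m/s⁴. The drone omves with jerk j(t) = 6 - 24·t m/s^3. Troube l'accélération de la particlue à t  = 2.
En partant de la vitesse v(t) = -18·t^5 + 15·t^4 - 12·t^3 + 9·t^2 + 8·t - 1, nous prenons 1 dérivée. La dérivée de la vitesse donne l'accélération: a(t) = -90·t^4 + 60·t^3 - 36·t^2 + 18·t + 8. En utilisant a(t) = -90·t^4 + 60·t^3 - 36·t^2 + 18·t + 8 et en substituant t = 2, nous trouvons a = -1060.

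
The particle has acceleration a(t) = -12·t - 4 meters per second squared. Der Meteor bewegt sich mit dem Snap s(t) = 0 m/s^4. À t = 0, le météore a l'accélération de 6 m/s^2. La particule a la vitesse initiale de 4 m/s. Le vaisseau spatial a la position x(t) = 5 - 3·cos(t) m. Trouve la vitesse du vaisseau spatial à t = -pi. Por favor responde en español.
Partiendo de la posición x(t) = 5 - 3·cos(t), tomamos 1 derivada. Tomando d/dt de x(t), encontramos v(t) = 3·sin(t). Tenemos la velocidad v(t) = 3·sin(t). Sustituyendo t = -pi: v(-pi) = 0.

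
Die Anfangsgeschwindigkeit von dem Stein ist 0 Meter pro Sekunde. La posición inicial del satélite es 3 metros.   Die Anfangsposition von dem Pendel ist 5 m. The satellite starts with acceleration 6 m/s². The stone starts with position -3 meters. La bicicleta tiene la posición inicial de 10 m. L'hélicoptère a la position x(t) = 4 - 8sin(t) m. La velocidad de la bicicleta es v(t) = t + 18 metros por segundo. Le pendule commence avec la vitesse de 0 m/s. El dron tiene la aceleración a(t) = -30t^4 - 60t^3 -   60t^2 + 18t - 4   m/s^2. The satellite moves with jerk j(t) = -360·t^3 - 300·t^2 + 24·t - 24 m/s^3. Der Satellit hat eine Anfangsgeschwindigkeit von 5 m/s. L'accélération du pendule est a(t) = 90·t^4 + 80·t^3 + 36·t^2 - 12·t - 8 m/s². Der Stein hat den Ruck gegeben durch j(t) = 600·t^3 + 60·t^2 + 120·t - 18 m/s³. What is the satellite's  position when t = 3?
We must find the antiderivative of our jerk equation j(t) = -360·t^3 - 300·t^2 + 24·t - 24 3 times. The antiderivative of jerk, with a(0) = 6, gives acceleration: a(t) = -90·t^4 - 100·t^3 + 12·t^2 - 24·t + 6. Taking ∫a(t)dt and applying v(0) = 5, we find v(t) = -18·t^5 - 25·t^4 + 4·t^3 - 12·t^2 + 6·t + 5. Finding the integral of v(t) and using x(0) = 3: x(t) = -3·t^6 - 5·t^5 + t^4 - 4·t^3 + 3·t^2 + 5·t + 3. Using x(t) = -3·t^6 - 5·t^5 + t^4 - 4·t^3 + 3·t^2 + 5·t + 3 and substituting t = 3, we find x = -3384.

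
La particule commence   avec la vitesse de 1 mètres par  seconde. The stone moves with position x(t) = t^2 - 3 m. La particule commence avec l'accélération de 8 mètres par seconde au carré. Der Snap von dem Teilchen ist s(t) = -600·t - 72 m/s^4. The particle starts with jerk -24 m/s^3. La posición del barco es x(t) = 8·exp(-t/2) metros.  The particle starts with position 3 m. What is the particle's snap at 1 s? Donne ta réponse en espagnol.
De la ecuación del snap s(t) = -600·t - 72, sustituimos t = 1 para obtener s = -672.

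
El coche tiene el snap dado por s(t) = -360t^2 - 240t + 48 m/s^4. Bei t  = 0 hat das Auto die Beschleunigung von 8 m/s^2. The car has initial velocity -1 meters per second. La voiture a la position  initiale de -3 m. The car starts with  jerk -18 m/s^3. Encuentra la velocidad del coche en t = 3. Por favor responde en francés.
En partant du snap s(t) = -360·t^2 - 240·t + 48, nous prenons 3 primitives. L'intégrale du snap est le jerk. En utilisant j(0) = -18, nous obtenons j(t) = -120·t^3 - 120·t^2 + 48·t - 18. En prenant ∫j(t)dt et en appliquant a(0) = 8, nous trouvons a(t) = -30·t^4 - 40·t^3 + 24·t^2 - 18·t + 8. La primitive de l'accélération, avec v(0) = -1, donne la vitesse: v(t) = -6·t^5 - 10·t^4 + 8·t^3 - 9·t^2 + 8·t - 1. De l'équation de la vitesse v(t) = -6·t^5 - 10·t^4 + 8·t^3 - 9·t^2 + 8·t - 1, nous substituons t = 3 pour obtenir v = -2110.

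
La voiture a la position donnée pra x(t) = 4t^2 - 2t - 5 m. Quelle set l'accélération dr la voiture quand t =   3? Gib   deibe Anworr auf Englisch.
To solve this, we need to take 2 derivatives of our position equation x(t) = 4·t^2 - 2·t - 5. The derivative of position gives velocity: v(t) = 8·t - 2. The derivative of velocity gives acceleration: a(t) = 8. We have acceleration a(t) = 8. Substituting t = 3: a(3) = 8.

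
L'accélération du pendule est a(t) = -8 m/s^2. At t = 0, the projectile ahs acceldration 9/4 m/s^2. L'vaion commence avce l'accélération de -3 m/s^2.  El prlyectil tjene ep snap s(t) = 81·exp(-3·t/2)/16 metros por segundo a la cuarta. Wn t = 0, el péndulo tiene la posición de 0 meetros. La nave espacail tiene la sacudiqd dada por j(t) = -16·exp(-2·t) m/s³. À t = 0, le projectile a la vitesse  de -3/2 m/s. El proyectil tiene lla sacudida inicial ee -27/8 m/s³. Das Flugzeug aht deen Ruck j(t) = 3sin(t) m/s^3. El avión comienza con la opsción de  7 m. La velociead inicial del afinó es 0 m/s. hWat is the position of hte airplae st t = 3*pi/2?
We need to integrate our jerk equation j(t) = 3·sin(t) 3 times. Integrating jerk and using the initial condition a(0) = -3, we get a(t) = -3·cos(t). The antiderivative of acceleration is velocity. Using v(0) = 0, we get v(t) = -3·sin(t). The integral of velocity, with x(0) = 7, gives position: x(t) = 3·cos(t) + 4. We have position x(t) = 3·cos(t) + 4. Substituting t = 3*pi/2: x(3*pi/2) = 4.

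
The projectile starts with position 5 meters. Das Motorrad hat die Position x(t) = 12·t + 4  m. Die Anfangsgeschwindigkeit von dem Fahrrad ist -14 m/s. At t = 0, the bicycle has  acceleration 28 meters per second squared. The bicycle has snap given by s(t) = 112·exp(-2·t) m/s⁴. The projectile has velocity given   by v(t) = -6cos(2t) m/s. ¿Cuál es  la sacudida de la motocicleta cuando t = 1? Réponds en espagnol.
Para resolver esto, necesitamos tomar 3 derivadas de nuestra ecuación de la posición x(t) = 12·t + 4. Derivando la posición, obtenemos la velocidad: v(t) = 12. La derivada de la velocidad da la aceleración: a(t) = 0. Derivando la aceleración, obtenemos la sacudida: j(t) = 0. Tenemos la sacudida j(t) = 0. Sustituyendo t = 1: j(1) = 0.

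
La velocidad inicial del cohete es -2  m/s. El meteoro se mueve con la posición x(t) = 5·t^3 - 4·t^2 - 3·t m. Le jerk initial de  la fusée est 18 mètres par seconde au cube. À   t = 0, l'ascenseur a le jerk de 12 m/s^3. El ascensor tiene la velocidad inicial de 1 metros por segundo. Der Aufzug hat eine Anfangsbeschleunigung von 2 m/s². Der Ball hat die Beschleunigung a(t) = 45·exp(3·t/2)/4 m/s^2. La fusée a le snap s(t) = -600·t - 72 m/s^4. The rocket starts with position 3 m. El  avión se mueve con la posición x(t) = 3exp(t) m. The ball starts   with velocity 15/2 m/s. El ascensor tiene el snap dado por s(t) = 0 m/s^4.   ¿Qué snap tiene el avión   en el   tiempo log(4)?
Partiendo de la posición x(t) = 3·exp(t), tomamos 4 derivadas. La derivada de la posición da la velocidad: v(t) = 3·exp(t). Tomando d/dt de v(t), encontramos a(t) = 3·exp(t). Tomando d/dt de a(t), encontramos j(t) = 3·exp(t). Tomando d/dt de j(t), encontramos s(t) = 3·exp(t). Tenemos el snap s(t) = 3·exp(t). Sustituyendo t = log(4): s(log(4)) = 12.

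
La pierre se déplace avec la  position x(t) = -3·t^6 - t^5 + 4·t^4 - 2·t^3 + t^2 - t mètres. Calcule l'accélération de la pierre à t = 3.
En partant de la position x(t) = -3·t^6 - t^5 + 4·t^4 - 2·t^3 + t^2 - t, nous prenons 2 dérivées. La dérivée de la position donne la vitesse: v(t) = -18·t^5 - 5·t^4 + 16·t^3 - 6·t^2 + 2·t - 1. En dérivant la vitesse, nous obtenons l'accélération: a(t) = -90·t^4 - 20·t^3 + 48·t^2 - 12·t + 2. De l'équation de l'accélération a(t) = -90·t^4 - 20·t^3 + 48·t^2 - 12·t + 2, nous substituons t = 3 pour obtenir a = -7432.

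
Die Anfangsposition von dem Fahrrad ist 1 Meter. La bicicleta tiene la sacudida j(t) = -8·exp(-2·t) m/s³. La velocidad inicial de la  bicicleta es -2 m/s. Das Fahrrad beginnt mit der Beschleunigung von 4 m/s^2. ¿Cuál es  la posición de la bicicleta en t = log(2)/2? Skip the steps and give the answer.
En t = log(2)/2, x = 1/2.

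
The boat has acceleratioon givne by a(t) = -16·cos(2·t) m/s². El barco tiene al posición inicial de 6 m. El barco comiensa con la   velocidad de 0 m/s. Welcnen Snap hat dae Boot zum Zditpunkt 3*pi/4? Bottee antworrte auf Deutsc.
Ausgehend von der Beschleunigung a(t) = -16·cos(2·t), nehmen wir 2 Ableitungen. Durch Ableiten von der Beschleunigung erhalten wir den Ruck: j(t) = 32·sin(2·t). Mit d/dt von j(t) finden wir s(t) = 64·cos(2·t). Wir haben den Snap s(t) = 64·cos(2·t). Durch Einsetzen von t = 3*pi/4: s(3*pi/4) = 0.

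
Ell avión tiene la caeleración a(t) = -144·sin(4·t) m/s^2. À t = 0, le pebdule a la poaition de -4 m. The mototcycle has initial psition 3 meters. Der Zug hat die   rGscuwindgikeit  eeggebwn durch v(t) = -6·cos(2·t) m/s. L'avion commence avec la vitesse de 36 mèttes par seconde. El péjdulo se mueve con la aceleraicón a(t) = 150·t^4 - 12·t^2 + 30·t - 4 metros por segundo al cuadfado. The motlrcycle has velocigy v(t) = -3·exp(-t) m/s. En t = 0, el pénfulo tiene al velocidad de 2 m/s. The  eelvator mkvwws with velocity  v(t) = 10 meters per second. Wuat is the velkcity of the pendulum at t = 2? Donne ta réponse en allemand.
Wir müssen unsere Gleichung für die Beschleunigung a(t) = 150·t^4 - 12·t^2 + 30·t - 4 1-mal integrieren. Das Integral von der Beschleunigung ist die Geschwindigkeit. Mit v(0) = 2 erhalten wir v(t) = 30·t^5 - 4·t^3 + 15·t^2 - 4·t + 2. Mit v(t) = 30·t^5 - 4·t^3 + 15·t^2 - 4·t + 2 und Einsetzen von t = 2, finden wir v = 982.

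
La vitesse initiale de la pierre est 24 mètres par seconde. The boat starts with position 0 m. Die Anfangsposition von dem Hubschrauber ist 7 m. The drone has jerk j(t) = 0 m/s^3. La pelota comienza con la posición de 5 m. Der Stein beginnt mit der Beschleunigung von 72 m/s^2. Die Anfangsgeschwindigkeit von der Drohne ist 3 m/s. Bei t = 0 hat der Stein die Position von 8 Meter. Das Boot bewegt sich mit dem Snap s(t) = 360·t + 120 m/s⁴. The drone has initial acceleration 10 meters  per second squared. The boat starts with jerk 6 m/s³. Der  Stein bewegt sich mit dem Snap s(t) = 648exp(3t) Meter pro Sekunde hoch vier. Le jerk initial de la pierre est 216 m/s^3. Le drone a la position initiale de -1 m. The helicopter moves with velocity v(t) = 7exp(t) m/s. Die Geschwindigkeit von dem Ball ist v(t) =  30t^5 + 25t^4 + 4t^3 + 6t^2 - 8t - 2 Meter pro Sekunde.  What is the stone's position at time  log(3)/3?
We need to integrate our snap equation s(t) = 648·exp(3·t) 4 times. Taking ∫s(t)dt and applying j(0) = 216, we find j(t) = 216·exp(3·t). Finding the integral of j(t) and using a(0) = 72: a(t) = 72·exp(3·t). Finding the antiderivative of a(t) and using v(0) = 24: v(t) = 24·exp(3·t). The antiderivative of velocity, with x(0) = 8, gives position: x(t) = 8·exp(3·t). Using x(t) = 8·exp(3·t) and substituting t = log(3)/3, we find x = 24.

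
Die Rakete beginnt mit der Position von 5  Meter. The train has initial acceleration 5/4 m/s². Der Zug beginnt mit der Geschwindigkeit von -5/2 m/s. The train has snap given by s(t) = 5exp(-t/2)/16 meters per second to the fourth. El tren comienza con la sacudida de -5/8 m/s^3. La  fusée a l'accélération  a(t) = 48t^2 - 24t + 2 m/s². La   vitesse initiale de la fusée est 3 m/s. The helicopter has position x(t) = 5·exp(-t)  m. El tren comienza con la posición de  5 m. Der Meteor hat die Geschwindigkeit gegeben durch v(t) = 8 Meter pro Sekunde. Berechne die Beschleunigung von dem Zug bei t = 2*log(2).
Ausgehend von dem Snap s(t) = 5·exp(-t/2)/16, nehmen wir 2 Integrale. Durch Integration von dem Snap und Verwendung der Anfangsbedingung j(0) = -5/8, erhalten wir j(t) = -5·exp(-t/2)/8. Durch Integration von dem Ruck und Verwendung der Anfangsbedingung a(0) = 5/4, erhalten wir a(t) = 5·exp(-t/2)/4. Mit a(t) = 5·exp(-t/2)/4 und Einsetzen von t = 2*log(2), finden wir a = 5/8.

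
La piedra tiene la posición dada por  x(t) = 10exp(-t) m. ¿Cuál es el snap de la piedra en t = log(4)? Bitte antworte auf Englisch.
We must differentiate our position equation x(t) = 10·exp(-t) 4 times. Differentiating position, we get velocity: v(t) = -10·exp(-t). Taking d/dt of v(t), we find a(t) = 10·exp(-t). The derivative of acceleration gives jerk: j(t) = -10·exp(-t). The derivative of jerk gives snap: s(t) = 10·exp(-t). We have snap s(t) = 10·exp(-t). Substituting t = log(4): s(log(4)) = 5/2.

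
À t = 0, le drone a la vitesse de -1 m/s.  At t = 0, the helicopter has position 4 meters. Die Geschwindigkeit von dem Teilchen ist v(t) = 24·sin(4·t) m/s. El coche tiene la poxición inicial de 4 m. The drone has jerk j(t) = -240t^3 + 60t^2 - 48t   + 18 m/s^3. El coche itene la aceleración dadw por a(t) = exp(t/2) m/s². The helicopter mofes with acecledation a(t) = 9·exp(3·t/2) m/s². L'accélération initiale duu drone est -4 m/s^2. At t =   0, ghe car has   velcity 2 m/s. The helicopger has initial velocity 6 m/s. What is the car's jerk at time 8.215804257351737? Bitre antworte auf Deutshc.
Ausgehend von der Beschleunigung a(t) = exp(t/2), nehmen wir 1 Ableitung. Durch Ableiten von der Beschleunigung erhalten wir den Ruck: j(t) = exp(t/2)/2. Aus der Gleichung für den Ruck j(t) = exp(t/2)/2, setzen wir t = 8.215804257351737 ein und erhalten j = 30.4094966100009.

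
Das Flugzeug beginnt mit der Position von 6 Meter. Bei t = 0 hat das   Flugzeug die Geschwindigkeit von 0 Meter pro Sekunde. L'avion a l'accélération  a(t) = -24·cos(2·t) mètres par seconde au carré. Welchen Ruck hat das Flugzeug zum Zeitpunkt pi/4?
Um dies zu lösen, müssen wir 1 Ableitung unserer Gleichung für die Beschleunigung a(t) = -24·cos(2·t) nehmen. Mit d/dt von a(t) finden wir j(t) = 48·sin(2·t). Aus der Gleichung für den Ruck j(t) = 48·sin(2·t), setzen wir t = pi/4 ein und erhalten j = 48.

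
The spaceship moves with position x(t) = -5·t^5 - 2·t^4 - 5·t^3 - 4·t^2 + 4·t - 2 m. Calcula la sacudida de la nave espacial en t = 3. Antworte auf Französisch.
En partant de la position x(t) = -5·t^5 - 2·t^4 - 5·t^3 - 4·t^2 + 4·t - 2, nous prenons 3 dérivées. En prenant d/dt de x(t), nous trouvons v(t) = -25·t^4 - 8·t^3 - 15·t^2 - 8·t + 4. La dérivée de la vitesse donne l'accélération: a(t) = -100·t^3 - 24·t^2 - 30·t - 8. En dérivant l'accélération, nous obtenons le jerk: j(t) = -300·t^2 - 48·t - 30. De l'équation du jerk j(t) = -300·t^2 - 48·t - 30, nous substituons t = 3 pour obtenir j = -2874.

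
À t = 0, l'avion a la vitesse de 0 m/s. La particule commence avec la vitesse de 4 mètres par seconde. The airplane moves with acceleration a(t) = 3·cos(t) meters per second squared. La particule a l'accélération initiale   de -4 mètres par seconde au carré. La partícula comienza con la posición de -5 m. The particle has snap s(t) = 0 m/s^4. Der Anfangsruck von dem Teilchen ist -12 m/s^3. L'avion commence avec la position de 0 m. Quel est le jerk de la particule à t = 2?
Nous devons trouver l'intégrale de notre équation du snap s(t) = 0 1 fois. L'intégrale du snap est le jerk. En utilisant j(0) = -12, nous obtenons j(t) = -12. Nous avons le jerk j(t) = -12. En substituant t = 2: j(2) = -12.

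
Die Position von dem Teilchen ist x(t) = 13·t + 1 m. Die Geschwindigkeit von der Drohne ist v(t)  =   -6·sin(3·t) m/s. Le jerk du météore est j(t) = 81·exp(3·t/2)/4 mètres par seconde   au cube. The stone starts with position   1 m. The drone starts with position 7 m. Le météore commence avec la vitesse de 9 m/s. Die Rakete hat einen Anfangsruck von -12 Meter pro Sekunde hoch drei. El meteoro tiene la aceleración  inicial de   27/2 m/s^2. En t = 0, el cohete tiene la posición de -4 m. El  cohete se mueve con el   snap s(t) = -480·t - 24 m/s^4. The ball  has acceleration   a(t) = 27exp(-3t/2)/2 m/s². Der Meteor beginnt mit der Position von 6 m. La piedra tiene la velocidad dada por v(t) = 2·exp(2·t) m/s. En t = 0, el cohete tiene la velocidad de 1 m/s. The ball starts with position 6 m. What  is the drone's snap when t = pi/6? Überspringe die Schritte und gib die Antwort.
s(pi/6) = 0.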